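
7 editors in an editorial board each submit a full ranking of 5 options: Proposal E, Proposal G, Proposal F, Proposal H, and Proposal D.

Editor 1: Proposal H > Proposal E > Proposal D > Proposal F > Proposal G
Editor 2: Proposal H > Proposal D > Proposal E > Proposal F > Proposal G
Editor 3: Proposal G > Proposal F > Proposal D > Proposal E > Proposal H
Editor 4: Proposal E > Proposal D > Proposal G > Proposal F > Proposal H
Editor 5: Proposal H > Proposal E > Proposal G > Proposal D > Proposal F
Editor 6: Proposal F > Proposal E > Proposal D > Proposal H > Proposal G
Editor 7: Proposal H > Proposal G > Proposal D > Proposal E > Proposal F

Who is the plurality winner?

First-place vote totals:
  Proposal E: 1
  Proposal G: 1
  Proposal F: 1
  Proposal H: 4
  Proposal D: 0
Proposal H has the most first-place votes.

Proposal H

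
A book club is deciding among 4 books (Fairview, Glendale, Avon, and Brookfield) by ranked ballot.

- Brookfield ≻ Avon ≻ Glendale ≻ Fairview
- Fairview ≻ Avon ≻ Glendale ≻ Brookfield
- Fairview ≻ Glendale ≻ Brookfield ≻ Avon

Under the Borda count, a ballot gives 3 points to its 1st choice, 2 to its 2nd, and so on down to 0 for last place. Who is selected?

Fairview

Borda scores:
  Fairview: 0 + 3 + 3 = 6
  Glendale: 1 + 1 + 2 = 4
  Avon: 2 + 2 + 0 = 4
  Brookfield: 3 + 0 + 1 = 4
Fairview has the highest total.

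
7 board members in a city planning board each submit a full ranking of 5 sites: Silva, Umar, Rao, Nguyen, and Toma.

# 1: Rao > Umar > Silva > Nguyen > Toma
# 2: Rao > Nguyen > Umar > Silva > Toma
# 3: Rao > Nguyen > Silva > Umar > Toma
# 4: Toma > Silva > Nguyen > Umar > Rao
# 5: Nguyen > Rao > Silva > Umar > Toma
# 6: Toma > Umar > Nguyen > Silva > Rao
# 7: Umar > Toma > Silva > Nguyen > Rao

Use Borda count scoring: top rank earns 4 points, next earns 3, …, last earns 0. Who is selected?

Borda scores:
  Silva: 2 + 1 + 2 + 3 + 2 + 1 + 2 = 13
  Umar: 3 + 2 + 1 + 1 + 1 + 3 + 4 = 15
  Rao: 4 + 4 + 4 + 0 + 3 + 0 + 0 = 15
  Nguyen: 1 + 3 + 3 + 2 + 4 + 2 + 1 = 16
  Toma: 0 + 0 + 0 + 4 + 0 + 4 + 3 = 11
Nguyen has the highest total.

Nguyen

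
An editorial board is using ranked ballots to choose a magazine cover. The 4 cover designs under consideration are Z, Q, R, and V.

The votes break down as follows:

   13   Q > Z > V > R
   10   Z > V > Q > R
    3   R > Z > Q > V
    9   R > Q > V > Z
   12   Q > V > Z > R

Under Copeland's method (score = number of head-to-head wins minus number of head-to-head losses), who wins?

Q

Pairwise results:
  Z vs Q: Q wins 34–13.
  Z vs R: Z wins 35–12.
  Z vs V: Z wins 26–21.
  Q vs R: Q wins 35–12.
  Q vs V: Q wins 37–10.
  R vs V: V wins 35–12.
Copeland scores (wins − losses):
  Z: 2 − 1 = 1
  Q: 3 − 0 = 3
  R: 0 − 3 = -3
  V: 1 − 2 = -1
Q has the best Copeland score.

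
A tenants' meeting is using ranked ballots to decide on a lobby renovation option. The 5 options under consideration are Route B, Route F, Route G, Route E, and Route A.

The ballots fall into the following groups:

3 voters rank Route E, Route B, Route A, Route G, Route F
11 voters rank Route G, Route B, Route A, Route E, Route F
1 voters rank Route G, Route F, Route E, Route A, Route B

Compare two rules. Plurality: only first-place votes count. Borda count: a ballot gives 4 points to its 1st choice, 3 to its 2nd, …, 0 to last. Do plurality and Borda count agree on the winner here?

Plurality first-place counts: Route B 0, Route F 0, Route G 12, Route E 3, Route A 0 → Route G.
Borda totals: Route B 42, Route F 3, Route G 51, Route E 25, Route A 29 → Route G.
The two rules agree on Route G.

Yes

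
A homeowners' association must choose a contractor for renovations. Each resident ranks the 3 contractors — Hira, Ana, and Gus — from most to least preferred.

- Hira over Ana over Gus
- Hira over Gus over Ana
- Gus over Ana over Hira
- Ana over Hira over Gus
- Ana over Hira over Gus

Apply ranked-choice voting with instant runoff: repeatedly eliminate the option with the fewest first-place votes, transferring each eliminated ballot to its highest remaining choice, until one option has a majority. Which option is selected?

Round 1: Hira 2, Ana 2, Gus 1. Gus has the fewest and is eliminated.
Round 2: Ana 3, Hira 2. Ana has a majority.

Ana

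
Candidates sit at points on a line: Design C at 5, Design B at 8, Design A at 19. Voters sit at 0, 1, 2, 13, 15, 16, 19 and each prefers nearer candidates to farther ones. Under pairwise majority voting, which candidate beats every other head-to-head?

Design B

With single-peaked preferences on a line, the Condorcet winner is the candidate closest to the median voter.
The median voter (position 13) is closest to Design B at 8.
Check: Design B vs Design C — voters closer to Design B: 4 of 7.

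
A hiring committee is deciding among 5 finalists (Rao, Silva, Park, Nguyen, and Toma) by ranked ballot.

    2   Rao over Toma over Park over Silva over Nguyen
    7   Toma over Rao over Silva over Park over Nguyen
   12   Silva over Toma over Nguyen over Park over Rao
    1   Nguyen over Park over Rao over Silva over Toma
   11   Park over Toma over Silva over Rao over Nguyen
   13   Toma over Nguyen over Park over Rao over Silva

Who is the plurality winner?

First-place vote totals:
  Rao: 2
  Silva: 12
  Park: 11
  Nguyen: 1
  Toma: 20
Toma has the most first-place votes.

Toma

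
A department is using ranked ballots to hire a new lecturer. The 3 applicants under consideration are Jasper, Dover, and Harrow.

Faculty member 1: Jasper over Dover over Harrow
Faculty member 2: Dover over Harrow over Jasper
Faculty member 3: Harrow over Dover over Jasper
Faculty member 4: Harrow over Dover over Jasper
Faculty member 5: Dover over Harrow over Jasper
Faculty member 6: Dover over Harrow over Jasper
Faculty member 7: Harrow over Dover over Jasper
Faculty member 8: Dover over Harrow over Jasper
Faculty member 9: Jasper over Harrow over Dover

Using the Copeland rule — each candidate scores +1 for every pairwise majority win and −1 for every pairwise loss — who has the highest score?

Dover

Pairwise results:
  Jasper vs Dover: Dover wins 7–2.
  Jasper vs Harrow: Harrow wins 7–2.
  Dover vs Harrow: Dover wins 5–4.
Copeland scores (wins − losses):
  Jasper: 0 − 2 = -2
  Dover: 2 − 0 = 2
  Harrow: 1 − 1 = 0
Dover has the best Copeland score.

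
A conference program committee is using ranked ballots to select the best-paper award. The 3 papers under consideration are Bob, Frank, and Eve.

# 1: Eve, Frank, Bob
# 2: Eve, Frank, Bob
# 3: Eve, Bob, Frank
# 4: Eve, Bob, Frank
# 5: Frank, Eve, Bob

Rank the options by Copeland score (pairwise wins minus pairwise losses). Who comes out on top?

Eve

Pairwise results:
  Bob vs Frank: Frank wins 3–2.
  Bob vs Eve: Eve wins 5–0.
  Frank vs Eve: Eve wins 4–1.
Copeland scores (wins − losses):
  Bob: 0 − 2 = -2
  Frank: 1 − 1 = 0
  Eve: 2 − 0 = 2
Eve has the best Copeland score.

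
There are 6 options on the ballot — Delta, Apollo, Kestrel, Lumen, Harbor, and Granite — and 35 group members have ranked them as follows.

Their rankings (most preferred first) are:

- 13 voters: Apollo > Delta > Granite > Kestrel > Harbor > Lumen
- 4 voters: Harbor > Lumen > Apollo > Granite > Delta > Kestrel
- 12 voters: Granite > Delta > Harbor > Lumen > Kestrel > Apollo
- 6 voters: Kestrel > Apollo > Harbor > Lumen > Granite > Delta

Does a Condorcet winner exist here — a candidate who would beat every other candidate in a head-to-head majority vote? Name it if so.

Head-to-head results (35 voters total):
Delta vs Apollo: Apollo wins 23–12.
Delta vs Kestrel: Delta wins 29–6.
Delta vs Lumen: Delta wins 25–10.
Delta vs Harbor: Delta wins 25–10.
Delta vs Granite: Granite wins 22–13.
Apollo vs Kestrel: Kestrel wins 18–17.
Apollo vs Lumen: Apollo wins 19–16.
Apollo vs Harbor: Apollo wins 19–16.
Apollo vs Granite: Apollo wins 23–12.
Kestrel vs Lumen: Kestrel wins 19–16.
Kestrel vs Harbor: Kestrel wins 19–16.
Kestrel vs Granite: Granite wins 29–6.
Lumen vs Harbor: Harbor wins 35–0.
Lumen vs Granite: Granite wins 25–10.
Harbor vs Granite: Granite wins 25–10.
No candidate beats all others: Delta beats Kestrel beats Apollo beats Delta, a majority cycle.

No Condorcet winner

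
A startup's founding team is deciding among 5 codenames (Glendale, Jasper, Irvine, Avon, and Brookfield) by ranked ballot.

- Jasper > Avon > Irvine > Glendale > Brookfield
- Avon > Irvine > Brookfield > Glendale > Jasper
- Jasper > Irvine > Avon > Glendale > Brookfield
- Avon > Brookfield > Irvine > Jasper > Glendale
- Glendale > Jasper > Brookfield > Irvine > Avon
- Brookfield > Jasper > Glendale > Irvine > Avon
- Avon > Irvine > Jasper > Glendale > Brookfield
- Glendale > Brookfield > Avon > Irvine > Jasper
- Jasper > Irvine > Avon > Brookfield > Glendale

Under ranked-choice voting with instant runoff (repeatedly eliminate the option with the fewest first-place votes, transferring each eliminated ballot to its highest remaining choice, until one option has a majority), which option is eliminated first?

Round 1: Jasper 3, Avon 3, Glendale 2, Brookfield 1, Irvine 0. Irvine has the fewest and is eliminated.
Round 2: Jasper 3, Avon 3, Glendale 2, Brookfield 1. Brookfield has the fewest and is eliminated.
Round 3: Jasper 4, Avon 3, Glendale 2. Glendale has the fewest and is eliminated.
Round 4: Jasper 5, Avon 4. Jasper has a majority.

Irvine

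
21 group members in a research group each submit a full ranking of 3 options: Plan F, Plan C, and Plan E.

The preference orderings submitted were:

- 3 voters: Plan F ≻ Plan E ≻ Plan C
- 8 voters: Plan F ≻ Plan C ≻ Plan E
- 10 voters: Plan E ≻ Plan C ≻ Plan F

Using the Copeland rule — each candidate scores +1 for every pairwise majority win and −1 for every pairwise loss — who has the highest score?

Plan F

Pairwise results:
  Plan F vs Plan C: Plan F wins 11–10.
  Plan F vs Plan E: Plan F wins 11–10.
  Plan C vs Plan E: Plan E wins 13–8.
Copeland scores (wins − losses):
  Plan F: 2 − 0 = 2
  Plan C: 0 − 2 = -2
  Plan E: 1 − 1 = 0
Plan F has the best Copeland score.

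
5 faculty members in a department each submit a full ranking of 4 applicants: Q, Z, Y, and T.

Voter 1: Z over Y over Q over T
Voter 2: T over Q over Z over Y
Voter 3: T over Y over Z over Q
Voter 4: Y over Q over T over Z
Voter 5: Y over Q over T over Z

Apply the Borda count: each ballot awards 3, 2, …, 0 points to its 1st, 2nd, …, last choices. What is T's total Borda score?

Borda scores:
  Q: 1 + 2 + 0 + 2 + 2 = 7
  Z: 3 + 1 + 1 + 0 + 0 = 5
  Y: 2 + 0 + 2 + 3 + 3 = 10
  T: 0 + 3 + 3 + 1 + 1 = 8

8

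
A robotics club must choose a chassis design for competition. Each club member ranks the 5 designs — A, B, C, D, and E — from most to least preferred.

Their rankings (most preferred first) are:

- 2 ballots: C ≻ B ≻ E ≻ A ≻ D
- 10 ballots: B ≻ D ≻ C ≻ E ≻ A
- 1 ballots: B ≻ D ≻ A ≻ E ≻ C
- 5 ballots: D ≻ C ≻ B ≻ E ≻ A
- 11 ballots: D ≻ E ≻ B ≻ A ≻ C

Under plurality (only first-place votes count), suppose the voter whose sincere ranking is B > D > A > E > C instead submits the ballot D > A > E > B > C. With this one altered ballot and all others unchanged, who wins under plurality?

First-place totals with the altered ballot: A 0, B 10, C 2, D 17, E 0.
The winner is unchanged: still D.

D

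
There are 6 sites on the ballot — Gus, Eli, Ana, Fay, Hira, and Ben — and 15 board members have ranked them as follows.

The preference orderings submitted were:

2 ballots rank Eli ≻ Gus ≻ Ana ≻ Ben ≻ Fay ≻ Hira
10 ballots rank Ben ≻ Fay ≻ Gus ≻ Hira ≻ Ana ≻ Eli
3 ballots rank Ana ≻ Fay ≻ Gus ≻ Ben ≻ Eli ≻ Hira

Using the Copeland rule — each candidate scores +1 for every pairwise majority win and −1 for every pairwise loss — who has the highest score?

Ben

Pairwise results:
  Gus vs Eli: Gus wins 13–2.
  Gus vs Ana: Gus wins 12–3.
  Gus vs Fay: Fay wins 13–2.
  Gus vs Hira: Gus wins 15–0.
  Gus vs Ben: Ben wins 10–5.
  Eli vs Ana: Ana wins 13–2.
  Eli vs Fay: Fay wins 13–2.
  Eli vs Hira: Hira wins 10–5.
  Eli vs Ben: Ben wins 13–2.
  Ana vs Fay: Fay wins 10–5.
  Ana vs Hira: Hira wins 10–5.
  Ana vs Ben: Ben wins 10–5.
  Fay vs Hira: Fay wins 15–0.
  Fay vs Ben: Ben wins 12–3.
  Hira vs Ben: Ben wins 15–0.
Copeland scores (wins − losses):
  Gus: 3 − 2 = 1
  Eli: 0 − 5 = -5
  Ana: 1 − 4 = -3
  Fay: 4 − 1 = 3
  Hira: 2 − 3 = -1
  Ben: 5 − 0 = 5
Ben has the best Copeland score.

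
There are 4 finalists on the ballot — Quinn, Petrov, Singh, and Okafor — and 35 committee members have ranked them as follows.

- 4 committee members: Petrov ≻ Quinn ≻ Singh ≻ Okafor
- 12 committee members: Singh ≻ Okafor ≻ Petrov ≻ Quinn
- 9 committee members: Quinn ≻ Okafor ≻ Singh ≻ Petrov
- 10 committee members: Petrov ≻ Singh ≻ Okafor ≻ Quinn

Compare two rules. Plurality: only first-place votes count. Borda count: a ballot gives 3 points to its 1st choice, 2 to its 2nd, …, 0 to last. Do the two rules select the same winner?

No

Plurality first-place counts: Quinn 9, Petrov 14, Singh 12, Okafor 0 → Petrov.
Borda totals: Quinn 35, Petrov 54, Singh 69, Okafor 52 → Singh.
The two rules disagree: plurality picks Petrov, Borda picks Singh.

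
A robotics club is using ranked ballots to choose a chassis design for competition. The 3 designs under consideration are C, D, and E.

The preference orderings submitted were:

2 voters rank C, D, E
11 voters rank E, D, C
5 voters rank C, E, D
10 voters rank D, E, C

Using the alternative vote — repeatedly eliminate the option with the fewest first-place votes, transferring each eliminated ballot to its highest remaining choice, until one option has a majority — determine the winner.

Round 1: E 11, D 10, C 7. C has the fewest and is eliminated.
Round 2: E 16, D 12. E has a majority.

E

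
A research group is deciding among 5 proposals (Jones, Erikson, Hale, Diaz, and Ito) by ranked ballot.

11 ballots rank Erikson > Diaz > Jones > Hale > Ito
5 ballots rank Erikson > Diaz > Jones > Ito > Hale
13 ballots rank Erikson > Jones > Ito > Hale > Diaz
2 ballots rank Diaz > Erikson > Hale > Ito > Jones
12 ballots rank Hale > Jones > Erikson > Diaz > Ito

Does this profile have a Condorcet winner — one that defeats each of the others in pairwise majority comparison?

Yes

Head-to-head results (43 voters total):
Jones vs Erikson: Erikson wins 31–12.
Jones vs Hale: Jones wins 29–14.
Jones vs Diaz: Jones wins 25–18.
Jones vs Ito: Jones wins 41–2.
Erikson vs Hale: Erikson wins 31–12.
Erikson vs Diaz: Erikson wins 41–2.
Erikson vs Ito: Erikson wins 43–0.
Hale vs Diaz: Hale wins 25–18.
Hale vs Ito: Hale wins 25–18.
Diaz vs Ito: Diaz wins 30–13.
Erikson beats each rival — Jones (31–12), Hale (31–12), Diaz (41–2), Ito (43–0) — so Erikson is the Condorcet winner.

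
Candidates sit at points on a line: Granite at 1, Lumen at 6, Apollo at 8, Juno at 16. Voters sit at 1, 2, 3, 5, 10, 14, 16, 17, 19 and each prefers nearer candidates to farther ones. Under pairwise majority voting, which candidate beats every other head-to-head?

With single-peaked preferences on a line, the Condorcet winner is the candidate closest to the median voter.
The median voter (position 10) is closest to Apollo at 8.
Check: Apollo vs Lumen — voters closer to Apollo: 5 of 9.

Apollo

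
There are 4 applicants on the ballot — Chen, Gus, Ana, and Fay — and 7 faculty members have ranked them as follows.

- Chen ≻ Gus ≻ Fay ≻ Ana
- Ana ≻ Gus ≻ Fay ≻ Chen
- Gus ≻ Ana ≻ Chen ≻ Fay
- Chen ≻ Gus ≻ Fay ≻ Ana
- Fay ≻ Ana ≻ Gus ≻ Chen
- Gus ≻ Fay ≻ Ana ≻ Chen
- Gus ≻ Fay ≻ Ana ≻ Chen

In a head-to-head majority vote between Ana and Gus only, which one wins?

Gus

Ballots ranking Ana above Gus: 2.
Ballots ranking Gus above Ana: 5.
Gus wins the head-to-head, 5–2.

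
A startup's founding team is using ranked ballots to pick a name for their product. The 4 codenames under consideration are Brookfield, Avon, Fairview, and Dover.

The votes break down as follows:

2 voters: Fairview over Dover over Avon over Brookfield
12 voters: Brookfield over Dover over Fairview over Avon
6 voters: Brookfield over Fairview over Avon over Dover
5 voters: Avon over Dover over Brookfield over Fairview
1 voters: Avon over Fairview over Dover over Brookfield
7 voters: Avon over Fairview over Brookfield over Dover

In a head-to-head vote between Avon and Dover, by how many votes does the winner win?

Ballots ranking Avon above Dover: 6+5+1+7 = 19.
Ballots ranking Dover above Avon: 2+12 = 14.
Avon wins 19–14, a margin of 5.

5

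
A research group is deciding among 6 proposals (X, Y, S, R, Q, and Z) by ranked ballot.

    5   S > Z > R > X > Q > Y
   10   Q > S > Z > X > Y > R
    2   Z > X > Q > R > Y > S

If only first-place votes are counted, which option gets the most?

First-place vote totals:
  X: 0
  Y: 0
  S: 5
  R: 0
  Q: 10
  Z: 2
Q has the most first-place votes.

Q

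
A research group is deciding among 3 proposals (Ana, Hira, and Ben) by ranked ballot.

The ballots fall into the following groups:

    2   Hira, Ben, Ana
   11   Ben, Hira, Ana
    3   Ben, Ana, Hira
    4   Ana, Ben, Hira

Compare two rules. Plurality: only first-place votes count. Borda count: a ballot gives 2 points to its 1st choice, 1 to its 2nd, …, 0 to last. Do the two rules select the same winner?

Yes

Plurality first-place counts: Ana 4, Hira 2, Ben 14 → Ben.
Borda totals: Ana 11, Hira 15, Ben 34 → Ben.
The two rules agree on Ben.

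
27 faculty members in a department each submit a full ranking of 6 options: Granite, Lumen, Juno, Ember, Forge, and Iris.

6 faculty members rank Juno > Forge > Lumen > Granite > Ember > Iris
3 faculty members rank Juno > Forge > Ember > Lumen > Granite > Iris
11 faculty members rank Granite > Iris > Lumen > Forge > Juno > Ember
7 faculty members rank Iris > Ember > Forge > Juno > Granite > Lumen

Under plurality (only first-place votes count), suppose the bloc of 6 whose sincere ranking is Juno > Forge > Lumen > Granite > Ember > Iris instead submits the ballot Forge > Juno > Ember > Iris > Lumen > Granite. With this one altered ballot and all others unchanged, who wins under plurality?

Granite

First-place totals with the altered ballot: Granite 11, Lumen 0, Juno 3, Ember 0, Forge 6, Iris 7.
The winner is unchanged: still Granite.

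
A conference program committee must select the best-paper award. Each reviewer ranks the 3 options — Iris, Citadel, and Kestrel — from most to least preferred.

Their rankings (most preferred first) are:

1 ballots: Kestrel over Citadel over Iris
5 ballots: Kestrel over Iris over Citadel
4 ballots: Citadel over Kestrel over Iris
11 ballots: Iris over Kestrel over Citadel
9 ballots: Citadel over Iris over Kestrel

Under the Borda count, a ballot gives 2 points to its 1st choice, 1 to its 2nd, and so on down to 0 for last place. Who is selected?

Borda scores:
  Iris: 0 + 5·1 + 4·0 + 11·2 + 9·1 = 36
  Citadel: 1 + 5·0 + 4·2 + 11·0 + 9·2 = 27
  Kestrel: 2 + 5·2 + 4·1 + 11·1 + 9·0 = 27
Iris has the highest total.

Iris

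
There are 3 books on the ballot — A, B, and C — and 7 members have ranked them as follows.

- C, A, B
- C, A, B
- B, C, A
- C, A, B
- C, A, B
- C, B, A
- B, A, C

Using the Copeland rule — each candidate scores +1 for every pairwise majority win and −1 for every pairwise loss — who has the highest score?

Pairwise results:
  A vs B: A wins 4–3.
  A vs C: C wins 6–1.
  B vs C: C wins 5–2.
Copeland scores (wins − losses):
  A: 1 − 1 = 0
  B: 0 − 2 = -2
  C: 2 − 0 = 2
C has the best Copeland score.

C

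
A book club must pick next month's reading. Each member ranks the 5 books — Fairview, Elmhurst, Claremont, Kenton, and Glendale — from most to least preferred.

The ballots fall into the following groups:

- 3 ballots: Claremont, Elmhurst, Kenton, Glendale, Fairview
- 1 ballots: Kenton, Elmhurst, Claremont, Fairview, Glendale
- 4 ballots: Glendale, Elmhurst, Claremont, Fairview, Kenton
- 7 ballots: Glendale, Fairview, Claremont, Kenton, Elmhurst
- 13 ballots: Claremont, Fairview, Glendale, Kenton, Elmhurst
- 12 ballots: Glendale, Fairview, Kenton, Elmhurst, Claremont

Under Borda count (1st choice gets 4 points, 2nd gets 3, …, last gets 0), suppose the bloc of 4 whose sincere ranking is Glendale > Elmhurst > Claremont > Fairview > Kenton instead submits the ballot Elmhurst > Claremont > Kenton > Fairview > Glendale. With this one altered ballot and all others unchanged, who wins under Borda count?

Borda totals with the altered ballot: Fairview 101, Elmhurst 40, Claremont 92, Kenton 62, Glendale 105.
The winner is unchanged: still Glendale.

Glendale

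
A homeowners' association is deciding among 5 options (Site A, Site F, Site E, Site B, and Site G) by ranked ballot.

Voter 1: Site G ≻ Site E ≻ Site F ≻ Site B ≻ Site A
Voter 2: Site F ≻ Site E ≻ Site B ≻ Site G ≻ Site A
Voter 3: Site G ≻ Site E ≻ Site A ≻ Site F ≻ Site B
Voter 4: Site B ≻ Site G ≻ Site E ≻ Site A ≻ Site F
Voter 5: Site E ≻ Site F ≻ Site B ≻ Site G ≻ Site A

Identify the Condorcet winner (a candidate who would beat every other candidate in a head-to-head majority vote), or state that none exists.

Head-to-head results (5 voters total):
Site A vs Site F: Site F wins 3–2.
Site A vs Site E: Site E wins 5–0.
Site A vs Site B: Site B wins 4–1.
Site A vs Site G: Site G wins 5–0.
Site F vs Site E: Site E wins 4–1.
Site F vs Site B: Site F wins 4–1.
Site F vs Site G: Site G wins 3–2.
Site E vs Site B: Site E wins 4–1.
Site E vs Site G: Site G wins 3–2.
Site B vs Site G: Site B wins 3–2.
No candidate beats all others: Site F beats Site B beats Site G beats Site F, a majority cycle.

None — there is no Condorcet winner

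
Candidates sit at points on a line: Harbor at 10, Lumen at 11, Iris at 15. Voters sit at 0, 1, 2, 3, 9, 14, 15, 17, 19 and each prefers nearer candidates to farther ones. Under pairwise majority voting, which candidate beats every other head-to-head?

Harbor

With single-peaked preferences on a line, the Condorcet winner is the candidate closest to the median voter.
The median voter (position 9) is closest to Harbor at 10.
Check: Harbor vs Lumen — voters closer to Harbor: 5 of 9.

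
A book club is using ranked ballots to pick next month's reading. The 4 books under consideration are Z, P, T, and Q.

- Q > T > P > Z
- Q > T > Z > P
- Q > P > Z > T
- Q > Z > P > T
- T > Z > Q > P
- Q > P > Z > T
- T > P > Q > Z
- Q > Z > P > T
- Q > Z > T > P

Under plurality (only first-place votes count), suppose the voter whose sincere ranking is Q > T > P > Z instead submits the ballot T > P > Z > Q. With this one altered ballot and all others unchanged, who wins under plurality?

First-place totals with the altered ballot: Z 0, P 0, T 3, Q 6.
The winner is unchanged: still Q.

Q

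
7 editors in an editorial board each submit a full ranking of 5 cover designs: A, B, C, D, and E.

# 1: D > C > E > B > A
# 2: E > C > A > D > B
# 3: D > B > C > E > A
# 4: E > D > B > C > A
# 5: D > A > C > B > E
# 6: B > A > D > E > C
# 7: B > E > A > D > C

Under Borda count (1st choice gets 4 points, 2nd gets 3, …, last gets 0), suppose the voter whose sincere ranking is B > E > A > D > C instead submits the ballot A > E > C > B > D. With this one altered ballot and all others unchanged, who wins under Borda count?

Borda totals with the altered ballot: A 12, B 12, C 13, D 18, E 15.
The winner is unchanged: still D.

D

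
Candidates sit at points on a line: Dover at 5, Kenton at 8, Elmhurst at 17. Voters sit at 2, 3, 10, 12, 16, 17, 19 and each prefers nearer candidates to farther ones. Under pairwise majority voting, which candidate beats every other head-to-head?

Kenton

With single-peaked preferences on a line, the Condorcet winner is the candidate closest to the median voter.
The median voter (position 12) is closest to Kenton at 8.
Check: Kenton vs Elmhurst — voters closer to Kenton: 4 of 7.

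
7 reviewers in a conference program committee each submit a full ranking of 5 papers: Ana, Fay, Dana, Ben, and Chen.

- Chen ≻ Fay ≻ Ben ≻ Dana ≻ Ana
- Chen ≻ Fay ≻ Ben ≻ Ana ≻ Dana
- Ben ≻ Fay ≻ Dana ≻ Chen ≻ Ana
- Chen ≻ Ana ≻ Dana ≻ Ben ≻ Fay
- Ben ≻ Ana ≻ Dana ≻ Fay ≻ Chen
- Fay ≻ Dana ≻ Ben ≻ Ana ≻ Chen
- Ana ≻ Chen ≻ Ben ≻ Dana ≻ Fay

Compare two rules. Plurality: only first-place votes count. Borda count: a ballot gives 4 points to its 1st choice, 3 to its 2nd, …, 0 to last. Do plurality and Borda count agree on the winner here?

Plurality first-place counts: Ana 1, Fay 1, Dana 0, Ben 2, Chen 3 → Chen.
Borda totals: Ana 12, Fay 14, Dana 11, Ben 17, Chen 16 → Ben.
The two rules disagree: plurality picks Chen, Borda picks Ben.

No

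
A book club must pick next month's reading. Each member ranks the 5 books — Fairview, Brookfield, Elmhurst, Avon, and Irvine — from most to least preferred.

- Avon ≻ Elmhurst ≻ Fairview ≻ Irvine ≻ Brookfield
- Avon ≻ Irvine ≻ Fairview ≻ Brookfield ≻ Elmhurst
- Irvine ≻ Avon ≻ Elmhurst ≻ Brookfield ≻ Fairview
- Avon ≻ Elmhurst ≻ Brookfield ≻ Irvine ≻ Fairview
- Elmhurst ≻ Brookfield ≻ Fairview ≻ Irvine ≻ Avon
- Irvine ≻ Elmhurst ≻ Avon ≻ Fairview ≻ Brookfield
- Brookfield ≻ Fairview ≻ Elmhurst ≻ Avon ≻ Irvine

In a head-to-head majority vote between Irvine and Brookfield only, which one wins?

Irvine

Ballots ranking Irvine above Brookfield: 4.
Ballots ranking Brookfield above Irvine: 3.
Irvine wins the head-to-head, 4–3.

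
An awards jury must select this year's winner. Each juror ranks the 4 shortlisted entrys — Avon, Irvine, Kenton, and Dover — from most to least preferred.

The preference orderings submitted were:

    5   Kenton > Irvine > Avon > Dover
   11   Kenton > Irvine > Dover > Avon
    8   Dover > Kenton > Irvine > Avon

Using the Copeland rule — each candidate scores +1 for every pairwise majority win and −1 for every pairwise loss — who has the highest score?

Kenton

Pairwise results:
  Avon vs Irvine: Irvine wins 24–0.
  Avon vs Kenton: Kenton wins 24–0.
  Avon vs Dover: Dover wins 19–5.
  Irvine vs Kenton: Kenton wins 24–0.
  Irvine vs Dover: Irvine wins 16–8.
  Kenton vs Dover: Kenton wins 16–8.
Copeland scores (wins − losses):
  Avon: 0 − 3 = -3
  Irvine: 2 − 1 = 1
  Kenton: 3 − 0 = 3
  Dover: 1 − 2 = -1
Kenton has the best Copeland score.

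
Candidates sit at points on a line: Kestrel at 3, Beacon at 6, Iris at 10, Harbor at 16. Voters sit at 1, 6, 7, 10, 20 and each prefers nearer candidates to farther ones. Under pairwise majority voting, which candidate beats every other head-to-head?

With single-peaked preferences on a line, the Condorcet winner is the candidate closest to the median voter.
The median voter (position 7) is closest to Beacon at 6.
Check: Beacon vs Harbor — voters closer to Beacon: 4 of 5.

Beacon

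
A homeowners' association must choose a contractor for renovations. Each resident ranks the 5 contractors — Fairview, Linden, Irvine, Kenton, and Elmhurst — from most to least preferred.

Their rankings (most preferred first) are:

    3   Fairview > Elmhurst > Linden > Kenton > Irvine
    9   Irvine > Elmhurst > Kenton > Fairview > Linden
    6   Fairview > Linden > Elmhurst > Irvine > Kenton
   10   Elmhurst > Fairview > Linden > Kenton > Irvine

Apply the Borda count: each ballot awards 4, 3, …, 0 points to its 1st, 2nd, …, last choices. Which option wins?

Elmhurst

Borda scores:
  Fairview: 3·4 + 9·1 + 6·4 + 10·3 = 75
  Linden: 3·2 + 9·0 + 6·3 + 10·2 = 44
  Irvine: 3·0 + 9·4 + 6·1 + 10·0 = 42
  Kenton: 3·1 + 9·2 + 6·0 + 10·1 = 31
  Elmhurst: 3·3 + 9·3 + 6·2 + 10·4 = 88
Elmhurst has the highest total.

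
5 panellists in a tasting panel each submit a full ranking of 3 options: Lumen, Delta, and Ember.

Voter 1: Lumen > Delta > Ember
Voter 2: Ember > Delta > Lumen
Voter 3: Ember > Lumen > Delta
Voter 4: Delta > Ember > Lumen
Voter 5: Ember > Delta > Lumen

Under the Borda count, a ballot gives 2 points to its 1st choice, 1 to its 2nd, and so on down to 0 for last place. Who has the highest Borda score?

Borda scores:
  Lumen: 2 + 0 + 1 + 0 + 0 = 3
  Delta: 1 + 1 + 0 + 2 + 1 = 5
  Ember: 0 + 2 + 2 + 1 + 2 = 7
Ember has the highest total.

Ember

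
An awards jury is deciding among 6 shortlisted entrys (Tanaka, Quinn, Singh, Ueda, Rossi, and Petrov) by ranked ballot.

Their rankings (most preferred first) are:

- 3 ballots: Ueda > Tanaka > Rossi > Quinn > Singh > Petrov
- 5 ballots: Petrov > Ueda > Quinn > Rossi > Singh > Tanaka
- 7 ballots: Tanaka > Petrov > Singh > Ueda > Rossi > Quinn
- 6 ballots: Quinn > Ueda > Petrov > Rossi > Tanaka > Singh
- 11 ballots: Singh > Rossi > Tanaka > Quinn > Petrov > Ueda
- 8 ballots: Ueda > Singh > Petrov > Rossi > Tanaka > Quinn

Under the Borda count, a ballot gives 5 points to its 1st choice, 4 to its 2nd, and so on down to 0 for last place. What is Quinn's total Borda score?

Borda scores:
  Tanaka: 3·4 + 5·0 + 7·5 + 6·1 + 11·3 + 8·1 = 94
  Quinn: 3·2 + 5·3 + 7·0 + 6·5 + 11·2 + 8·0 = 73
  Singh: 3·1 + 5·1 + 7·3 + 6·0 + 11·5 + 8·4 = 116
  Ueda: 3·5 + 5·4 + 7·2 + 6·4 + 11·0 + 8·5 = 113
  Rossi: 3·3 + 5·2 + 7·1 + 6·2 + 11·4 + 8·2 = 98
  Petrov: 3·0 + 5·5 + 7·4 + 6·3 + 11·1 + 8·3 = 106

73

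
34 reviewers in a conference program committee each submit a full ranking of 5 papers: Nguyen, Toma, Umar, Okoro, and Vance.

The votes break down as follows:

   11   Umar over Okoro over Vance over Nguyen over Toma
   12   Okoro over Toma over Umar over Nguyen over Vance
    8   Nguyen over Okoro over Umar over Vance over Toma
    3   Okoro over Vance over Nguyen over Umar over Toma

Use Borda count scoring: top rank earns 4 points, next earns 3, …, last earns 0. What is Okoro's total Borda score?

Borda scores:
  Nguyen: 11·1 + 12·1 + 8·4 + 3·2 = 61
  Toma: 11·0 + 12·3 + 8·0 + 3·0 = 36
  Umar: 11·4 + 12·2 + 8·2 + 3·1 = 87
  Okoro: 11·3 + 12·4 + 8·3 + 3·4 = 117
  Vance: 11·2 + 12·0 + 8·1 + 3·3 = 39

117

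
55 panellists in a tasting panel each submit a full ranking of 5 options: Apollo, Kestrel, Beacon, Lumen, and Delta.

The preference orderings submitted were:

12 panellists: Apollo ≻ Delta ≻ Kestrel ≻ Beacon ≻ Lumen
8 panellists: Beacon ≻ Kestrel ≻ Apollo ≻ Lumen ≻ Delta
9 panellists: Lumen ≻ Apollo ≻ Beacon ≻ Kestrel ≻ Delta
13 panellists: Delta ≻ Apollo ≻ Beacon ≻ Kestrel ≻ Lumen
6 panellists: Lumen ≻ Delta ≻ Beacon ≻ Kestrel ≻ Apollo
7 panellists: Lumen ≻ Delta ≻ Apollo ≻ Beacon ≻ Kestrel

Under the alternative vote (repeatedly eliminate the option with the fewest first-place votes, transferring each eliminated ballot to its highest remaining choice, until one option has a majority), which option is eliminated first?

Round 1: Lumen 22, Delta 13, Apollo 12, Beacon 8, Kestrel 0. Kestrel has the fewest and is eliminated.
Round 2: Lumen 22, Delta 13, Apollo 12, Beacon 8. Beacon has the fewest and is eliminated.
Round 3: Lumen 22, Apollo 20, Delta 13. Delta has the fewest and is eliminated.
Round 4: Apollo 33, Lumen 22. Apollo has a majority.

Kestrel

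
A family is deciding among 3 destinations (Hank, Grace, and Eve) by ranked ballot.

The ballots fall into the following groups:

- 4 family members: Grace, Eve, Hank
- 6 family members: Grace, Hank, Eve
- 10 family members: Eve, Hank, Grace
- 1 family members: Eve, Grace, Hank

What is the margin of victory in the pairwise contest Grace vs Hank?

Ballots ranking Grace above Hank: 4+6+1 = 11.
Ballots ranking Hank above Grace: 10.
Grace wins 11–10, a margin of 1.

1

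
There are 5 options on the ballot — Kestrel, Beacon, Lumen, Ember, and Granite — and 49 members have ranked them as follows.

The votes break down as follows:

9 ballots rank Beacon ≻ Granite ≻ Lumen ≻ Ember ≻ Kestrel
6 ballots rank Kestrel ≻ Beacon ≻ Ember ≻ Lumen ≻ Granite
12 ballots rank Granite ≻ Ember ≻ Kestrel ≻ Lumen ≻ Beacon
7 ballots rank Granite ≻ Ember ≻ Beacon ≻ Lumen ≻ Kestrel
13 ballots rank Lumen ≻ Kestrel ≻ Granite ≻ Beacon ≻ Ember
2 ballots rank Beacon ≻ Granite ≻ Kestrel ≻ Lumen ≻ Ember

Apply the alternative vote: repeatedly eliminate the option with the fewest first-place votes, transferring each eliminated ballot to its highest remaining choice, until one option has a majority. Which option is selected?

Round 1: Granite 19, Lumen 13, Beacon 11, Kestrel 6, Ember 0. Ember has the fewest and is eliminated.
Round 2: Granite 19, Lumen 13, Beacon 11, Kestrel 6. Kestrel has the fewest and is eliminated.
Round 3: Granite 19, Beacon 17, Lumen 13. Lumen has the fewest and is eliminated.
Round 4: Granite 32, Beacon 17. Granite has a majority.

Granite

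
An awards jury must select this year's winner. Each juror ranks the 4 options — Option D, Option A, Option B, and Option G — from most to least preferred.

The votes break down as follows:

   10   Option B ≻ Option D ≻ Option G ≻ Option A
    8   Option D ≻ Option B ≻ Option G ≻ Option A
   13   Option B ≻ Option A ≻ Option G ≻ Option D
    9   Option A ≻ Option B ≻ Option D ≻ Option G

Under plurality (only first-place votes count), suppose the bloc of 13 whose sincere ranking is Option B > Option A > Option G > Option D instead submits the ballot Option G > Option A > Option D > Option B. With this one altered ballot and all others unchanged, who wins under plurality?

Option G

First-place totals with the altered ballot: Option D 8, Option A 9, Option B 10, Option G 13.
The switch changes the winner from Option B to Option G.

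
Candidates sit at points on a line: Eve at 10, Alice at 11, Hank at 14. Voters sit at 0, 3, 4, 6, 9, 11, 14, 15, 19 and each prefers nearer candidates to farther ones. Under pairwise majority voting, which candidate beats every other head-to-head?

With single-peaked preferences on a line, the Condorcet winner is the candidate closest to the median voter.
The median voter (position 9) is closest to Eve at 10.
Check: Eve vs Hank — voters closer to Eve: 6 of 9.

Eve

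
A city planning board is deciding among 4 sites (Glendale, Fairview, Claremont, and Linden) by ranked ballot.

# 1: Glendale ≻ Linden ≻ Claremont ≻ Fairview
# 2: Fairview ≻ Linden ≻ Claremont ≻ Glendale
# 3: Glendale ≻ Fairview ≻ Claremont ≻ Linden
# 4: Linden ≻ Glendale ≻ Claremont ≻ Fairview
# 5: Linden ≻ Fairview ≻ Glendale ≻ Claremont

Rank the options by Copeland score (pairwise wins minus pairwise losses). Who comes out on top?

Pairwise results:
  Glendale vs Fairview: Glendale wins 3–2.
  Glendale vs Claremont: Glendale wins 4–1.
  Glendale vs Linden: Linden wins 3–2.
  Fairview vs Claremont: Fairview wins 3–2.
  Fairview vs Linden: Linden wins 3–2.
  Claremont vs Linden: Linden wins 4–1.
Copeland scores (wins − losses):
  Glendale: 2 − 1 = 1
  Fairview: 1 − 2 = -1
  Claremont: 0 − 3 = -3
  Linden: 3 − 0 = 3
Linden has the best Copeland score.

Linden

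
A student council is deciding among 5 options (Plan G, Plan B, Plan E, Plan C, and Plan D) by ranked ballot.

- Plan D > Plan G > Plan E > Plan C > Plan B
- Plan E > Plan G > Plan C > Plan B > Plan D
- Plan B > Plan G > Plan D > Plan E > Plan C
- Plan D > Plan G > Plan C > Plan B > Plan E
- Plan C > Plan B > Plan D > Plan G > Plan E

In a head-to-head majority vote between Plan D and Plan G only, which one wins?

Ballots ranking Plan D above Plan G: 3.
Ballots ranking Plan G above Plan D: 2.
Plan D wins the head-to-head, 3–2.

Plan D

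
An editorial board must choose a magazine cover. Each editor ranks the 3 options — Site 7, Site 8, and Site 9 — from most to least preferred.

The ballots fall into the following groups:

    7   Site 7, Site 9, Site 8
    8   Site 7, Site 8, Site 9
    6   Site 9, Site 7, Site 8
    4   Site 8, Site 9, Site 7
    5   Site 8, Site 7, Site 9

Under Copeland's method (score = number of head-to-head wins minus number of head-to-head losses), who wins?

Site 7

Pairwise results:
  Site 7 vs Site 8: Site 7 wins 21–9.
  Site 7 vs Site 9: Site 7 wins 20–10.
  Site 8 vs Site 9: Site 8 wins 17–13.
Copeland scores (wins − losses):
  Site 7: 2 − 0 = 2
  Site 8: 1 − 1 = 0
  Site 9: 0 − 2 = -2
Site 7 has the best Copeland score.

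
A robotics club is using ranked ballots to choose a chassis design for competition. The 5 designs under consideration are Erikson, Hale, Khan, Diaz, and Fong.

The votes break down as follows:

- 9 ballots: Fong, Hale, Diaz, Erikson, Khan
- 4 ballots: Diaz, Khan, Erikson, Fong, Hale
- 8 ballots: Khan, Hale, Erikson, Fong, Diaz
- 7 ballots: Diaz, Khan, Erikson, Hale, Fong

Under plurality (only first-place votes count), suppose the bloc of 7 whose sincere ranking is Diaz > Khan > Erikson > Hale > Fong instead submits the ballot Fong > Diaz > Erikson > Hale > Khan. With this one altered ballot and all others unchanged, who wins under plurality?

Fong

First-place totals with the altered ballot: Erikson 0, Hale 0, Khan 8, Diaz 4, Fong 16.
The switch changes the winner from Diaz to Fong.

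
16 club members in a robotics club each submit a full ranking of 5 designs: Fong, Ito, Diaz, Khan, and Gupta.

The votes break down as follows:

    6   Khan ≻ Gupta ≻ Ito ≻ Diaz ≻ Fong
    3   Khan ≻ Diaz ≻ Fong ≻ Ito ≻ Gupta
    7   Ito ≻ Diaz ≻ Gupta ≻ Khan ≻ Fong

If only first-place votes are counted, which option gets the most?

First-place vote totals:
  Fong: 0
  Ito: 7
  Diaz: 0
  Khan: 9
  Gupta: 0
Khan has the most first-place votes.

Khan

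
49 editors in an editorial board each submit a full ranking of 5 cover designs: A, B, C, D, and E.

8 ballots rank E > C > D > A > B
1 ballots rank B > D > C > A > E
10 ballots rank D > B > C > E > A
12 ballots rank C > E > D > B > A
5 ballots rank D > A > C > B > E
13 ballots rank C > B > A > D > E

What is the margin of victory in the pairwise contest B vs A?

Ballots ranking B above A: 1+10+12+13 = 36.
Ballots ranking A above B: 8+5 = 13.
B wins 36–13, a margin of 23.

23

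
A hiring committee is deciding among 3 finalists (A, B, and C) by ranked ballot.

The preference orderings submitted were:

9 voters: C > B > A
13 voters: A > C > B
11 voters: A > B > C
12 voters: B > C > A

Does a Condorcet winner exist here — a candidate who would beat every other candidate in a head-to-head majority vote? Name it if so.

Head-to-head results (45 voters total):
A vs B: A wins 24–21.
A vs C: A wins 24–21.
B vs C: B wins 23–22.
A beats each rival — B (24–21), C (24–21) — so A is the Condorcet winner.

A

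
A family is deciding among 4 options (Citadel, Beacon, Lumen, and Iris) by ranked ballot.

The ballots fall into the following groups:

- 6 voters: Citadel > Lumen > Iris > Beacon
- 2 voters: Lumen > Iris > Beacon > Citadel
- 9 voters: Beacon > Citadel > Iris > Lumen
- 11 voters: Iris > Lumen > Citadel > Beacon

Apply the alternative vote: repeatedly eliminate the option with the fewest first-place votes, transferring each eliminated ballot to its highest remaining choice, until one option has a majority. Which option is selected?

Round 1: Iris 11, Beacon 9, Citadel 6, Lumen 2. Lumen has the fewest and is eliminated.
Round 2: Iris 13, Beacon 9, Citadel 6. Citadel has the fewest and is eliminated.
Round 3: Iris 19, Beacon 9. Iris has a majority.

Iris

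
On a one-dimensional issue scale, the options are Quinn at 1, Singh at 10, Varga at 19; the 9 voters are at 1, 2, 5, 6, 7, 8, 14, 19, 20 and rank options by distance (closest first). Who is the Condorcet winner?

With single-peaked preferences on a line, the Condorcet winner is the candidate closest to the median voter.
The median voter (position 7) is closest to Singh at 10.
Check: Singh vs Varga — voters closer to Singh: 7 of 9.

Singh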